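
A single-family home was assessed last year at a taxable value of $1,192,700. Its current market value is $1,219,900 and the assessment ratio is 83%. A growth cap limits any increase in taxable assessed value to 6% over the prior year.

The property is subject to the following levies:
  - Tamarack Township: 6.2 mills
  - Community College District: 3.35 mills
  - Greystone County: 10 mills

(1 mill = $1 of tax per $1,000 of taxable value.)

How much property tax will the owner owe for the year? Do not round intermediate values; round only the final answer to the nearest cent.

$19,794.71

Uncapped assessed value = $1,219,900 × 0.83 = $1,012,517
Cap limit = $1,192,700 × 1.06 = $1,264,262
Taxable assessed value = min($1,012,517, $1,264,262) = $1,012,517 (cap does not bind)
Tamarack Township: $1,012,517 × 0.0062 = $6,277.6054
Community College District: $1,012,517 × 0.00335 = $3,391.93195
Greystone County: $1,012,517 × 0.01 = $10,125.17
Total = $19,794.70735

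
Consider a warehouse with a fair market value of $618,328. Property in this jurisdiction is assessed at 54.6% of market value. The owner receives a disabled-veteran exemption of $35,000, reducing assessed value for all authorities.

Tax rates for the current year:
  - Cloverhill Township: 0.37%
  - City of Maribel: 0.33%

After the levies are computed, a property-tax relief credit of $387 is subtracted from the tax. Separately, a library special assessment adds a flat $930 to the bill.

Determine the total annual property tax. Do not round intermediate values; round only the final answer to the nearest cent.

Assessed value = $618,328 × 0.546 = $337,607.088
Taxable value = $337,607.088 − $35,000 = $302,607.088
Cloverhill Township: $302,607.088 × 0.0037 = $1,119.6462256
City of Maribel: $302,607.088 × 0.0033 = $998.6033904
Levies subtotal = $2,118.249616
After credit = $2,118.249616 − $387 = $1,731.249616
Total = $1,731.249616 + $930 = $2,661.249616

$2,661.25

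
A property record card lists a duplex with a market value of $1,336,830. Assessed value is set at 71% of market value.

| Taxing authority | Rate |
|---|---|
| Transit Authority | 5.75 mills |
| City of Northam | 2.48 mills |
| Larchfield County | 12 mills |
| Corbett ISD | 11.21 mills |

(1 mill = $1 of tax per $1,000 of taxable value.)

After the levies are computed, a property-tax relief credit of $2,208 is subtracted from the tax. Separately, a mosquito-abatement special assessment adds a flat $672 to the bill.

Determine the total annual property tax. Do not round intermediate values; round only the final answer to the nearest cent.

$28,305.25

Assessed value = $1,336,830 × 0.71 = $949,149.3
Transit Authority: $949,149.3 × 0.00575 = $5,457.608475
City of Northam: $949,149.3 × 0.00248 = $2,353.890264
Larchfield County: $949,149.3 × 0.012 = $11,389.7916
Corbett ISD: $949,149.3 × 0.01121 = $10,639.963653
Levies subtotal = $29,841.253992
After credit = $29,841.253992 − $2,208 = $27,633.253992
Total = $27,633.253992 + $672 = $28,305.253992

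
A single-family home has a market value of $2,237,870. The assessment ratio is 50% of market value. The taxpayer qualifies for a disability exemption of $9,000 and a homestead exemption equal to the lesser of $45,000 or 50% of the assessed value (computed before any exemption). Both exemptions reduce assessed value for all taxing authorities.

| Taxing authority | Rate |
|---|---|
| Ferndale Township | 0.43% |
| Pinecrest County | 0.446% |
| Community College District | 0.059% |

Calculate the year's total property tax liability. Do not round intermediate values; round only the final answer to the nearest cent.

Assessed value = $2,237,870 × 0.5 = $1,118,935
Homestead exemption = min($45,000, 50% × $1,118,935) = min($45,000, $559,467.5) = $45,000 (dollar cap binds)
Taxable value = $1,118,935 − $9,000 − $45,000 = $1,064,935
Ferndale Township: $1,064,935 × 0.0043 = $4,579.2205
Pinecrest County: $1,064,935 × 0.00446 = $4,749.6101
Community College District: $1,064,935 × 0.00059 = $628.31165
Total = $9,957.14225

$9,957.14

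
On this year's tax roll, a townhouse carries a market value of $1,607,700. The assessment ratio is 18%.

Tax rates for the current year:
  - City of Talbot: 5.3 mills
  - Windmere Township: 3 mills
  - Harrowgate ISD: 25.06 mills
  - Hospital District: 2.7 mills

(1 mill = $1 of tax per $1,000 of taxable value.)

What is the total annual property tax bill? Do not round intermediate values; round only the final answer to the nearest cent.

Assessed value = $1,607,700 × 0.18 = $289,386
City of Talbot: $289,386 × 0.0053 = $1,533.7458
Windmere Township: $289,386 × 0.003 = $868.158
Harrowgate ISD: $289,386 × 0.02506 = $7,252.01316
Hospital District: $289,386 × 0.0027 = $781.3422
Total = $1,533.7458 + $868.158 + $7,252.01316 + $781.3422 = $10,435.25916

$10,435.26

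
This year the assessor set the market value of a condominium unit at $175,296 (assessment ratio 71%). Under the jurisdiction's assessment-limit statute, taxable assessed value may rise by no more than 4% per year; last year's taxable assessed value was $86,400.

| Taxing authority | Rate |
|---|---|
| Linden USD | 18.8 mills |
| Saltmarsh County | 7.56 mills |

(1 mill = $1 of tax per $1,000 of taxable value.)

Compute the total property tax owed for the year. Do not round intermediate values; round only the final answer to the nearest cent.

$2,368.60

Uncapped assessed value = $175,296 × 0.71 = $124,460.16
Cap limit = $86,400 × 1.04 = $89,856
Taxable assessed value = min($124,460.16, $89,856) = $89,856 (cap binds)
Linden USD: $89,856 × 0.0188 = $1,689.2928
Saltmarsh County: $89,856 × 0.00756 = $679.31136
Total = $2,368.60416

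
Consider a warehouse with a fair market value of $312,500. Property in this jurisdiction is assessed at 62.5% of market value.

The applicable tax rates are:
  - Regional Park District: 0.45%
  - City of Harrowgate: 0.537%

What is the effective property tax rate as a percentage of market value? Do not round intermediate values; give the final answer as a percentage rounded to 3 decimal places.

0.617%

Assessed value = $312,500 × 0.625 = $195,312.5
Regional Park District: $195,312.5 × 0.0045 = $878.90625
City of Harrowgate: $195,312.5 × 0.00537 = $1,048.828125
Total tax = $1,927.734375
Effective rate = $1,927.734375 ÷ $312,500 = 0.617% of market value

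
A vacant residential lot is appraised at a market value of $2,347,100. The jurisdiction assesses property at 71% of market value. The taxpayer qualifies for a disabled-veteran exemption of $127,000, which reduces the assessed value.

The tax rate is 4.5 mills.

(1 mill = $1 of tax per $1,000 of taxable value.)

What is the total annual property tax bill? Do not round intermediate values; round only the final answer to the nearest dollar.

Assessed value = $2,347,100 × 0.71 = $1,666,441
Taxable value = $1,666,441 − $127,000 = $1,539,441
Tax = $1,539,441 × 0.0045 = $6,927.4845

$6,927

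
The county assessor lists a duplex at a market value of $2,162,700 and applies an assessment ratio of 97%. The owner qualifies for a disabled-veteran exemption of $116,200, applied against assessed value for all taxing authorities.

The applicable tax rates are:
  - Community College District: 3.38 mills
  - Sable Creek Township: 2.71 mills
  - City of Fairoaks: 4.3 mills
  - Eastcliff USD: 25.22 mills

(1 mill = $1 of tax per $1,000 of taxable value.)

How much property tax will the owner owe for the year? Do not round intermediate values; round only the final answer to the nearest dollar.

$70,565

Assessed value = $2,162,700 × 0.97 = $2,097,819
Taxable value = $2,097,819 − $116,200 = $1,981,619
Community College District: $1,981,619 × 0.00338 = $6,697.87222
Sable Creek Township: $1,981,619 × 0.00271 = $5,370.18749
City of Fairoaks: $1,981,619 × 0.0043 = $8,520.9617
Eastcliff USD: $1,981,619 × 0.02522 = $49,976.43118
Total = $6,697.87222 + $5,370.18749 + $8,520.9617 + $49,976.43118 = $70,565.45259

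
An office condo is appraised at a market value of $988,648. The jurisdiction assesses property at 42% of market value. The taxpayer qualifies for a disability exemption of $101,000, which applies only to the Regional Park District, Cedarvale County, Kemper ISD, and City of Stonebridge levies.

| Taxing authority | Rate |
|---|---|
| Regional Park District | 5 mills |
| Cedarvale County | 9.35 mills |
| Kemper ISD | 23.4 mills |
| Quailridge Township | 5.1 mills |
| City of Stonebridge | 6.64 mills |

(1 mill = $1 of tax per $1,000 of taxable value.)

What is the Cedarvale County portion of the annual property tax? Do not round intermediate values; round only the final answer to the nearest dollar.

Assessed value = $988,648 × 0.42 = $415,232.16
Cedarvale County taxable value = $415,232.16 − $101,000 = $314,232.16
Cedarvale County levy = $314,232.16 × 0.00935 = $2,938.070696

$2,938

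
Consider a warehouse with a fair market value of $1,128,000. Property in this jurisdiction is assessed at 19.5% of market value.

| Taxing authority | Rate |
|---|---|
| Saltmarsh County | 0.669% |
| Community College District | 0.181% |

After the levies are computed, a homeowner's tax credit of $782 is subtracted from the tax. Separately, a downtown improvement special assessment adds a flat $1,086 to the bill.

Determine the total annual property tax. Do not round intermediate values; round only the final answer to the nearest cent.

$2,173.66

Assessed value = $1,128,000 × 0.195 = $219,960
Saltmarsh County: $219,960 × 0.00669 = $1,471.5324
Community College District: $219,960 × 0.00181 = $398.1276
Levies subtotal = $1,869.66
After credit = $1,869.66 − $782 = $1,087.66
Total = $1,087.66 + $1,086 = $2,173.66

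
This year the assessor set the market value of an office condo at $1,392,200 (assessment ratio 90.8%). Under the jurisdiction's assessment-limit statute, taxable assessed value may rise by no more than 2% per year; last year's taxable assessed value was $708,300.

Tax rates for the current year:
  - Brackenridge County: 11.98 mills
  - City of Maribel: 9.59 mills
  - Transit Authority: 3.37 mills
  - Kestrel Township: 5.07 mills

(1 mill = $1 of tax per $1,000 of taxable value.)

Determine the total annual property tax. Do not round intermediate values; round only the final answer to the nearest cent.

Uncapped assessed value = $1,392,200 × 0.908 = $1,264,117.6
Cap limit = $708,300 × 1.02 = $722,466
Taxable assessed value = min($1,264,117.6, $722,466) = $722,466 (cap binds)
Brackenridge County: $722,466 × 0.01198 = $8,655.14268
City of Maribel: $722,466 × 0.00959 = $6,928.44894
Transit Authority: $722,466 × 0.00337 = $2,434.71042
Kestrel Township: $722,466 × 0.00507 = $3,662.90262
Total = $21,681.20466

$21,681.20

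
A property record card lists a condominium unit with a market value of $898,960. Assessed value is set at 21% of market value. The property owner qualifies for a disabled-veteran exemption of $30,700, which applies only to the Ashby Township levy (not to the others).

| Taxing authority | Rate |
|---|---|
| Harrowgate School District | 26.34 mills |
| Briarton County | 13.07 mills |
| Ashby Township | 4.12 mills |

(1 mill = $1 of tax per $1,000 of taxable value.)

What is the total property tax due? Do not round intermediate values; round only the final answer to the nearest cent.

$8,091.18

Assessed value = $898,960 × 0.21 = $188,781.6
Harrowgate School District: $188,781.6 × 0.02634 = $4,972.507344
Briarton County: $188,781.6 × 0.01307 = $2,467.375512
Ashby Township: ($188,781.6 − $30,700) × 0.00412 = $158,081.6 × 0.00412 = $651.296192
Total = $8,091.179048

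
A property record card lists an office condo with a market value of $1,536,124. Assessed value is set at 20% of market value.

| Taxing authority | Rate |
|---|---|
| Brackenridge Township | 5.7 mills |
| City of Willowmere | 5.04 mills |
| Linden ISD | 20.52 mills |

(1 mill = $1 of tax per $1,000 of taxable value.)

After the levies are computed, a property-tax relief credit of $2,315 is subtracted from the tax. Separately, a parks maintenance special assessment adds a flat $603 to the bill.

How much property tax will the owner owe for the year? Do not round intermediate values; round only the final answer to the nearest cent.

Assessed value = $1,536,124 × 0.2 = $307,224.8
Brackenridge Township: $307,224.8 × 0.0057 = $1,751.18136
City of Willowmere: $307,224.8 × 0.00504 = $1,548.412992
Linden ISD: $307,224.8 × 0.02052 = $6,304.252896
Levies subtotal = $9,603.847248
After credit = $9,603.847248 − $2,315 = $7,288.847248
Total = $7,288.847248 + $603 = $7,891.847248

$7,891.85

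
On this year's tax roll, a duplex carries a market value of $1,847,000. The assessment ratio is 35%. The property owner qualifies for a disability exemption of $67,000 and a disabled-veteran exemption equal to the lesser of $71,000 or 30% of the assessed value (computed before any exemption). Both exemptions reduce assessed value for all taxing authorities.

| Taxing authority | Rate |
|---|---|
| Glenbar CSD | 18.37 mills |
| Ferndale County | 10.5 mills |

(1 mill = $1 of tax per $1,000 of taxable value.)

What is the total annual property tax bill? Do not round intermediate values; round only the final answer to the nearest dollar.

Assessed value = $1,847,000 × 0.35 = $646,450
Disabled-veteran exemption = min($71,000, 30% × $646,450) = min($71,000, $193,935) = $71,000 (dollar cap binds)
Taxable value = $646,450 − $67,000 − $71,000 = $508,450
Glenbar CSD: $508,450 × 0.01837 = $9,340.2265
Ferndale County: $508,450 × 0.0105 = $5,338.725
Total = $14,678.9515

$14,679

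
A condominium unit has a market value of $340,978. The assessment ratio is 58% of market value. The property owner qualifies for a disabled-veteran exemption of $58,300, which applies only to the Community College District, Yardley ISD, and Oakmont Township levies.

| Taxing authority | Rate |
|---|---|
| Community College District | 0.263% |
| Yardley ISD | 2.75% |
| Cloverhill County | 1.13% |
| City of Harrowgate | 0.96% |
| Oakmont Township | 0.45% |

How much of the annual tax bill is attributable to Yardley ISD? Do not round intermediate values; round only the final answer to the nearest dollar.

Assessed value = $340,978 × 0.58 = $197,767.24
Yardley ISD taxable value = $197,767.24 − $58,300 = $139,467.24
Yardley ISD levy = $139,467.24 × 0.0275 = $3,835.3491

$3,835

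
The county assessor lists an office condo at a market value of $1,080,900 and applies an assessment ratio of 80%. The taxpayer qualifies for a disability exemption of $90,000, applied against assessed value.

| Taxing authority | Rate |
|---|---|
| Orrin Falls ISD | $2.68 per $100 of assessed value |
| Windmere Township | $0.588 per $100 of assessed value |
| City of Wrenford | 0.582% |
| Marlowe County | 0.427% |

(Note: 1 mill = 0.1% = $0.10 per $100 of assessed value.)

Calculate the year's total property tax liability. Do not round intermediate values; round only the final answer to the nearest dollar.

$33,135

Assessed value = $1,080,900 × 0.8 = $864,720
Taxable value = $864,720 − $90,000 = $774,720
Orrin Falls ISD: $774,720 × 0.0268 = $20,762.496
Windmere Township: $774,720 × 0.00588 = $4,555.3536
City of Wrenford: $774,720 × 0.00582 = $4,508.8704
Marlowe County: $774,720 × 0.00427 = $3,308.0544
Total = $33,134.7744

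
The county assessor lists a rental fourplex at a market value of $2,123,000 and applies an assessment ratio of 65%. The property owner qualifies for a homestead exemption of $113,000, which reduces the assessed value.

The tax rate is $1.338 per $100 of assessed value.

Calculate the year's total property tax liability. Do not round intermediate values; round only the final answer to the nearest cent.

Assessed value = $2,123,000 × 0.65 = $1,379,950
Taxable value = $1,379,950 − $113,000 = $1,266,950
Tax = $1,266,950 × 0.01338 = $16,951.791

$16,951.79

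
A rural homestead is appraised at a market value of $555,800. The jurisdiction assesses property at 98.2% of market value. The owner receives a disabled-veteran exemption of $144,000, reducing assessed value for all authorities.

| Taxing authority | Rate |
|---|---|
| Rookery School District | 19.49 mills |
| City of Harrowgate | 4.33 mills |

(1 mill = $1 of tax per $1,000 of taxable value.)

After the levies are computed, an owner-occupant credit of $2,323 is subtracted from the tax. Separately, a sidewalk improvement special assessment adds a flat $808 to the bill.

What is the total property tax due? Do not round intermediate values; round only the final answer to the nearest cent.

$8,055.77

Assessed value = $555,800 × 0.982 = $545,795.6
Taxable value = $545,795.6 − $144,000 = $401,795.6
Rookery School District: $401,795.6 × 0.01949 = $7,830.996244
City of Harrowgate: $401,795.6 × 0.00433 = $1,739.774948
Levies subtotal = $9,570.771192
After credit = $9,570.771192 − $2,323 = $7,247.771192
Total = $7,247.771192 + $808 = $8,055.771192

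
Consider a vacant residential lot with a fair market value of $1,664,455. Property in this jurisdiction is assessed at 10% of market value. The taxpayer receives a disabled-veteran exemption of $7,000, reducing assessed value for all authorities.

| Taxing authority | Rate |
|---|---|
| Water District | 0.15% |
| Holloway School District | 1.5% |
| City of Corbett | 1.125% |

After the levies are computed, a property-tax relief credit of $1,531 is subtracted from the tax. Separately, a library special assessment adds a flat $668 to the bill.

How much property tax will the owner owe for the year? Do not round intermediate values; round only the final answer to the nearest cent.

Assessed value = $1,664,455 × 0.1 = $166,445.5
Taxable value = $166,445.5 − $7,000 = $159,445.5
Water District: $159,445.5 × 0.0015 = $239.16825
Holloway School District: $159,445.5 × 0.015 = $2,391.6825
City of Corbett: $159,445.5 × 0.01125 = $1,793.761875
Levies subtotal = $4,424.612625
After credit = $4,424.612625 − $1,531 = $2,893.612625
Total = $2,893.612625 + $668 = $3,561.612625

$3,561.61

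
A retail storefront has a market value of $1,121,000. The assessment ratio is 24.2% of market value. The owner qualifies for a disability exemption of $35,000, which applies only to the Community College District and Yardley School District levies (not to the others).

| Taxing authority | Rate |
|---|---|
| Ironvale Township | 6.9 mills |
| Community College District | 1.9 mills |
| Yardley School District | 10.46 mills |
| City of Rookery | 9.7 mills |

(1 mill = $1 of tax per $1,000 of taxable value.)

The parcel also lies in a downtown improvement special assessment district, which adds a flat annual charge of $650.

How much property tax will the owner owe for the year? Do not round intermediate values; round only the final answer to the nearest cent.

$8,073.73

Assessed value = $1,121,000 × 0.242 = $271,282
Ironvale Township: $271,282 × 0.0069 = $1,871.8458
Community College District: ($271,282 − $35,000) × 0.0019 = $236,282 × 0.0019 = $448.9358
Yardley School District: ($271,282 − $35,000) × 0.01046 = $236,282 × 0.01046 = $2,471.50972
City of Rookery: $271,282 × 0.0097 = $2,631.4354
Levies subtotal = $7,423.72672
Total = $7,423.72672 + $650 = $8,073.72672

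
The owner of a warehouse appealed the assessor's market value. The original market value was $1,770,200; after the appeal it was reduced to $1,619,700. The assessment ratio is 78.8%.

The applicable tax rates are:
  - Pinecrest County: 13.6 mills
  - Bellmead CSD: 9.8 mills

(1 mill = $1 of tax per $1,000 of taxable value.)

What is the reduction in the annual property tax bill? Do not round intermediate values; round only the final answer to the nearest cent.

Old assessed value = $1,770,200 × 0.788 = $1,394,917.6
New assessed value = $1,619,700 × 0.788 = $1,276,323.6
Combined rate = 0.0136 + 0.0098 = 0.0234
Old tax = $1,394,917.6 × 0.0234 = $32,641.07184
New tax = $1,276,323.6 × 0.0234 = $29,865.97224
Reduction = $32,641.07184 − $29,865.97224 = $2,775.0996

$2,775.10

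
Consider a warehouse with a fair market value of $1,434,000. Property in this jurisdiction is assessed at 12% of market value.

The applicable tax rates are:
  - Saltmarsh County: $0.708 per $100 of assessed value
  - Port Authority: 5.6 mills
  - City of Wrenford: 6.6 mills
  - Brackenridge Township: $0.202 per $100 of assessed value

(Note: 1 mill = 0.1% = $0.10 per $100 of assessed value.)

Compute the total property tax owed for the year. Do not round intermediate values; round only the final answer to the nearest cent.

$3,665.30

Assessed value = $1,434,000 × 0.12 = $172,080
Saltmarsh County: $172,080 × 0.00708 = $1,218.3264
Port Authority: $172,080 × 0.0056 = $963.648
City of Wrenford: $172,080 × 0.0066 = $1,135.728
Brackenridge Township: $172,080 × 0.00202 = $347.6016
Total = $3,665.304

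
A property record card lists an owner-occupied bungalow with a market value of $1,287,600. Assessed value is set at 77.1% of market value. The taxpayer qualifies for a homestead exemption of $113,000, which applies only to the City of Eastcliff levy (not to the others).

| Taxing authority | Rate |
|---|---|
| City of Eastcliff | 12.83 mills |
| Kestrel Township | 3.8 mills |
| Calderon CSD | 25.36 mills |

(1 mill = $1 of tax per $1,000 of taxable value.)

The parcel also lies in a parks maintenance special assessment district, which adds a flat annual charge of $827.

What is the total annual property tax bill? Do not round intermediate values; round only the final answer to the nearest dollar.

$41,062

Assessed value = $1,287,600 × 0.771 = $992,739.6
City of Eastcliff: ($992,739.6 − $113,000) × 0.01283 = $879,739.6 × 0.01283 = $11,287.059068
Kestrel Township: $992,739.6 × 0.0038 = $3,772.41048
Calderon CSD: $992,739.6 × 0.02536 = $25,175.876256
Levies subtotal = $40,235.345804
Total = $40,235.345804 + $827 = $41,062.345804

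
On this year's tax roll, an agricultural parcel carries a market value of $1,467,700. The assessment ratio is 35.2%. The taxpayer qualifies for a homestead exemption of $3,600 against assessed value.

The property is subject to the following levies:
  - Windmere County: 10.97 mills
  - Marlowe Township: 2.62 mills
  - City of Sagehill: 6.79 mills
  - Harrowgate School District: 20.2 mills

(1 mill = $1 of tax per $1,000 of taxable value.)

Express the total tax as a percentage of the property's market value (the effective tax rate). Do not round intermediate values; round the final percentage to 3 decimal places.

1.418%

Assessed value = $1,467,700 × 0.352 = $516,630.4
Taxable value = $516,630.4 − $3,600 = $513,030.4
Windmere County: $513,030.4 × 0.01097 = $5,627.943488
Marlowe Township: $513,030.4 × 0.00262 = $1,344.139648
City of Sagehill: $513,030.4 × 0.00679 = $3,483.476416
Harrowgate School District: $513,030.4 × 0.0202 = $10,363.21408
Total tax = $20,818.773632
Effective rate = $20,818.773632 ÷ $1,467,700 = 1.418% of market value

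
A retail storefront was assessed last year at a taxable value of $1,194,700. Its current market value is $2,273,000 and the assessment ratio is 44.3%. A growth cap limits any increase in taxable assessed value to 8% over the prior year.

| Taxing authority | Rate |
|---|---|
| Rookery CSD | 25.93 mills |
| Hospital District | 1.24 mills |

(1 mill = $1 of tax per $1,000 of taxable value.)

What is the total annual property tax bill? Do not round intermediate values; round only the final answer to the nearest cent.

Uncapped assessed value = $2,273,000 × 0.443 = $1,006,939
Cap limit = $1,194,700 × 1.08 = $1,290,276
Taxable assessed value = min($1,006,939, $1,290,276) = $1,006,939 (cap does not bind)
Rookery CSD: $1,006,939 × 0.02593 = $26,109.92827
Hospital District: $1,006,939 × 0.00124 = $1,248.60436
Total = $27,358.53263

$27,358.53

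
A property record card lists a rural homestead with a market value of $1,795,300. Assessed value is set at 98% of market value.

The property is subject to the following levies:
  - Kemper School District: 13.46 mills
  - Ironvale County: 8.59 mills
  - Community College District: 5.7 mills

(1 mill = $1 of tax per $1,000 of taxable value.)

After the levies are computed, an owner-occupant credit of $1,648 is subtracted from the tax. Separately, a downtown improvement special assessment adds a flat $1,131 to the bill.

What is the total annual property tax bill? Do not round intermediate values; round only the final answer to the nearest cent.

$48,306.18

Assessed value = $1,795,300 × 0.98 = $1,759,394
Kemper School District: $1,759,394 × 0.01346 = $23,681.44324
Ironvale County: $1,759,394 × 0.00859 = $15,113.19446
Community College District: $1,759,394 × 0.0057 = $10,028.5458
Levies subtotal = $48,823.1835
After credit = $48,823.1835 − $1,648 = $47,175.1835
Total = $47,175.1835 + $1,131 = $48,306.1835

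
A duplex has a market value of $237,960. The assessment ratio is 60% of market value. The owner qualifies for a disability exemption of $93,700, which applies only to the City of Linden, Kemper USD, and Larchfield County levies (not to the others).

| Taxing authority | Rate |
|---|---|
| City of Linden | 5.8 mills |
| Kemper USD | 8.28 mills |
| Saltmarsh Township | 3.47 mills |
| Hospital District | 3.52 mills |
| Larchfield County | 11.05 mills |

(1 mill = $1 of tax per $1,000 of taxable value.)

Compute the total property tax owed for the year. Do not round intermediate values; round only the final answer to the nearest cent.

Assessed value = $237,960 × 0.6 = $142,776
City of Linden: ($142,776 − $93,700) × 0.0058 = $49,076 × 0.0058 = $284.6408
Kemper USD: ($142,776 − $93,700) × 0.00828 = $49,076 × 0.00828 = $406.34928
Saltmarsh Township: $142,776 × 0.00347 = $495.43272
Hospital District: $142,776 × 0.00352 = $502.57152
Larchfield County: ($142,776 − $93,700) × 0.01105 = $49,076 × 0.01105 = $542.2898
Total = $2,231.28412

$2,231.28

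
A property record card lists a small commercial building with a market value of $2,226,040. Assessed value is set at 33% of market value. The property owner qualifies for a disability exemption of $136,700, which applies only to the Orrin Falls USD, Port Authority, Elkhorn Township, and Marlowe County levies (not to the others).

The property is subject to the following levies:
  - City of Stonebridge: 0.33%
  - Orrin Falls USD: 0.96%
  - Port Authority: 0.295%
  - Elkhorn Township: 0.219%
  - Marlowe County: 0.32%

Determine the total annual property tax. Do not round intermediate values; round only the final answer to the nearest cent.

$13,150.36

Assessed value = $2,226,040 × 0.33 = $734,593.2
City of Stonebridge: $734,593.2 × 0.0033 = $2,424.15756
Orrin Falls USD: ($734,593.2 − $136,700) × 0.0096 = $597,893.2 × 0.0096 = $5,739.77472
Port Authority: ($734,593.2 − $136,700) × 0.00295 = $597,893.2 × 0.00295 = $1,763.78494
Elkhorn Township: ($734,593.2 − $136,700) × 0.00219 = $597,893.2 × 0.00219 = $1,309.386108
Marlowe County: ($734,593.2 − $136,700) × 0.0032 = $597,893.2 × 0.0032 = $1,913.25824
Total = $13,150.361568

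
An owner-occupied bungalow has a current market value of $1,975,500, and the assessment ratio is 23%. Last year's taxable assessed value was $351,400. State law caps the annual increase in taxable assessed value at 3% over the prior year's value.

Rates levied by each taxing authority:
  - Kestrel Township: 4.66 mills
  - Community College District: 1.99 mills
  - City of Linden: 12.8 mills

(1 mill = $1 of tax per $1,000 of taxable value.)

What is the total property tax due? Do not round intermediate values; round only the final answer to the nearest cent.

$7,039.77

Uncapped assessed value = $1,975,500 × 0.23 = $454,365
Cap limit = $351,400 × 1.03 = $361,942
Taxable assessed value = min($454,365, $361,942) = $361,942 (cap binds)
Kestrel Township: $361,942 × 0.00466 = $1,686.64972
Community College District: $361,942 × 0.00199 = $720.26458
City of Linden: $361,942 × 0.0128 = $4,632.8576
Total = $7,039.7719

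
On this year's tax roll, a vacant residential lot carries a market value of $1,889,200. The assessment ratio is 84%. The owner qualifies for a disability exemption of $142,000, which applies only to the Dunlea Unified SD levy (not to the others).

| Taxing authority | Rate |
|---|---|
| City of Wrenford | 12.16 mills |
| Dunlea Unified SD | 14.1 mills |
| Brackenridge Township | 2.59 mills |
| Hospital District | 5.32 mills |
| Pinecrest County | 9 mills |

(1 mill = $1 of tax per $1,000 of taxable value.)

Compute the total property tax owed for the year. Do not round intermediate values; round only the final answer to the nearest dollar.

Assessed value = $1,889,200 × 0.84 = $1,586,928
City of Wrenford: $1,586,928 × 0.01216 = $19,297.04448
Dunlea Unified SD: ($1,586,928 − $142,000) × 0.0141 = $1,444,928 × 0.0141 = $20,373.4848
Brackenridge Township: $1,586,928 × 0.00259 = $4,110.14352
Hospital District: $1,586,928 × 0.00532 = $8,442.45696
Pinecrest County: $1,586,928 × 0.009 = $14,282.352
Total = $66,505.48176

$66,505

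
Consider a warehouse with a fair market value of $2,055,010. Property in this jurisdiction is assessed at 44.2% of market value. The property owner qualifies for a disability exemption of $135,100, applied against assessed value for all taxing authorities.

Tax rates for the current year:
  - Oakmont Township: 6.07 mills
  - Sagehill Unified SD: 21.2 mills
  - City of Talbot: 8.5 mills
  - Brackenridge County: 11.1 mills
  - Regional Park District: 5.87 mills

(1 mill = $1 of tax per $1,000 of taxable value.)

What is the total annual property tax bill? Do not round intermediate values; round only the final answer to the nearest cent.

$40,779.33

Assessed value = $2,055,010 × 0.442 = $908,314.42
Taxable value = $908,314.42 − $135,100 = $773,214.42
Oakmont Township: $773,214.42 × 0.00607 = $4,693.4115294
Sagehill Unified SD: $773,214.42 × 0.0212 = $16,392.145704
City of Talbot: $773,214.42 × 0.0085 = $6,572.32257
Brackenridge County: $773,214.42 × 0.0111 = $8,582.680062
Regional Park District: $773,214.42 × 0.00587 = $4,538.7686454
Total = $4,693.4115294 + $16,392.145704 + $6,572.32257 + $8,582.680062 + $4,538.7686454 = $40,779.3285108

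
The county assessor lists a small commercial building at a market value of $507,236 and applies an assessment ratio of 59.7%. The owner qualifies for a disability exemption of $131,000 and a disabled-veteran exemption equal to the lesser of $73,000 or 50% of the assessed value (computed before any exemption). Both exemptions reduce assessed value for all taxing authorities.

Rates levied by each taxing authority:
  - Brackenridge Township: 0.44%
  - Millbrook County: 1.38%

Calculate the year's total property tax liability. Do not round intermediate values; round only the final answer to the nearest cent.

Assessed value = $507,236 × 0.597 = $302,819.892
Disabled-veteran exemption = min($73,000, 50% × $302,819.892) = min($73,000, $151,409.946) = $73,000 (dollar cap binds)
Taxable value = $302,819.892 − $131,000 − $73,000 = $98,819.892
Brackenridge Township: $98,819.892 × 0.0044 = $434.8075248
Millbrook County: $98,819.892 × 0.0138 = $1,363.7145096
Total = $1,798.5220344

$1,798.52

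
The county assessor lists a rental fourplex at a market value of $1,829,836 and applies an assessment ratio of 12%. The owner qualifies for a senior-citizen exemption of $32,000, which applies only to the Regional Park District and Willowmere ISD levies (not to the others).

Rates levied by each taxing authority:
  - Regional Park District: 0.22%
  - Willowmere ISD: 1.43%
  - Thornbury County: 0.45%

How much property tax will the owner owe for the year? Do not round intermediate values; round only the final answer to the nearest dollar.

$4,083

Assessed value = $1,829,836 × 0.12 = $219,580.32
Regional Park District: ($219,580.32 − $32,000) × 0.0022 = $187,580.32 × 0.0022 = $412.676704
Willowmere ISD: ($219,580.32 − $32,000) × 0.0143 = $187,580.32 × 0.0143 = $2,682.398576
Thornbury County: $219,580.32 × 0.0045 = $988.11144
Total = $4,083.18672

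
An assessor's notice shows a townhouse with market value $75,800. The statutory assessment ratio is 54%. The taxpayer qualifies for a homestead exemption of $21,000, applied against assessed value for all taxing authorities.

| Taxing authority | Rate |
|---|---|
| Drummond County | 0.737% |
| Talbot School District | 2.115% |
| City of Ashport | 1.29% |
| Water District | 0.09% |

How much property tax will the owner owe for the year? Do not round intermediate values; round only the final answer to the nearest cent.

$843.52

Assessed value = $75,800 × 0.54 = $40,932
Taxable value = $40,932 − $21,000 = $19,932
Drummond County: $19,932 × 0.00737 = $146.89884
Talbot School District: $19,932 × 0.02115 = $421.5618
City of Ashport: $19,932 × 0.0129 = $257.1228
Water District: $19,932 × 0.0009 = $17.9388
Total = $146.89884 + $421.5618 + $257.1228 + $17.9388 = $843.52224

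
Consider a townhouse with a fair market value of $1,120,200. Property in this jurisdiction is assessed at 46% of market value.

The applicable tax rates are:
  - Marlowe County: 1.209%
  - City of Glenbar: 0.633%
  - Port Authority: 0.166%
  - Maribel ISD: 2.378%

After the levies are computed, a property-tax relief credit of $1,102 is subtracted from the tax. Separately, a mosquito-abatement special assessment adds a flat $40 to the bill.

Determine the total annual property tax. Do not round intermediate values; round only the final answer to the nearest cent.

$21,538.71

Assessed value = $1,120,200 × 0.46 = $515,292
Marlowe County: $515,292 × 0.01209 = $6,229.88028
City of Glenbar: $515,292 × 0.00633 = $3,261.79836
Port Authority: $515,292 × 0.00166 = $855.38472
Maribel ISD: $515,292 × 0.02378 = $12,253.64376
Levies subtotal = $22,600.70712
After credit = $22,600.70712 − $1,102 = $21,498.70712
Total = $21,498.70712 + $40 = $21,538.70712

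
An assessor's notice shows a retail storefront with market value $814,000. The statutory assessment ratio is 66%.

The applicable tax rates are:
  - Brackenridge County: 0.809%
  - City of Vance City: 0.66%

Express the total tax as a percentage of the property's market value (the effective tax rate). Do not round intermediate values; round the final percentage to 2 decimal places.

Assessed value = $814,000 × 0.66 = $537,240
Brackenridge County: $537,240 × 0.00809 = $4,346.2716
City of Vance City: $537,240 × 0.0066 = $3,545.784
Total tax = $7,892.0556
Effective rate = $7,892.0556 ÷ $814,000 = 0.97% of market value

0.97%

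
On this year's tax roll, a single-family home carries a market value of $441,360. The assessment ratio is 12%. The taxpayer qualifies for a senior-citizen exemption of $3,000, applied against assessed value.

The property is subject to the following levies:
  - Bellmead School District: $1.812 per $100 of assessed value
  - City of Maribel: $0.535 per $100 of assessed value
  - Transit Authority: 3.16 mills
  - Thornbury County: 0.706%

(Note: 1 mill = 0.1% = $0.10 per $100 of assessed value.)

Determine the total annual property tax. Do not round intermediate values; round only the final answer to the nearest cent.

$1,683.26

Assessed value = $441,360 × 0.12 = $52,963.2
Taxable value = $52,963.2 − $3,000 = $49,963.2
Bellmead School District: $49,963.2 × 0.01812 = $905.333184
City of Maribel: $49,963.2 × 0.00535 = $267.30312
Transit Authority: $49,963.2 × 0.00316 = $157.883712
Thornbury County: $49,963.2 × 0.00706 = $352.740192
Total = $1,683.260208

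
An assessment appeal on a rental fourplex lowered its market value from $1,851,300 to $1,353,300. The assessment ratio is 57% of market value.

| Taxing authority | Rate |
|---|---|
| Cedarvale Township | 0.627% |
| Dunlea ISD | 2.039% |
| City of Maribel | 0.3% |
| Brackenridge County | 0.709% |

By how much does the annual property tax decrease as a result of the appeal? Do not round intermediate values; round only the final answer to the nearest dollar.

$10,432

Old assessed value = $1,851,300 × 0.57 = $1,055,241
New assessed value = $1,353,300 × 0.57 = $771,381
Combined rate = 0.00627 + 0.02039 + 0.003 + 0.00709 = 0.03675
Old tax = $1,055,241 × 0.03675 = $38,780.10675
New tax = $771,381 × 0.03675 = $28,348.25175
Reduction = $38,780.10675 − $28,348.25175 = $10,431.855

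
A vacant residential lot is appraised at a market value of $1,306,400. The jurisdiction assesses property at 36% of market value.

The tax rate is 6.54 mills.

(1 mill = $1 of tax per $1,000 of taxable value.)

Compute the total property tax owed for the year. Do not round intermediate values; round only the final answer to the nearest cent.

$3,075.79

Assessed value = $1,306,400 × 0.36 = $470,304
Tax = $470,304 × 0.00654 = $3,075.78816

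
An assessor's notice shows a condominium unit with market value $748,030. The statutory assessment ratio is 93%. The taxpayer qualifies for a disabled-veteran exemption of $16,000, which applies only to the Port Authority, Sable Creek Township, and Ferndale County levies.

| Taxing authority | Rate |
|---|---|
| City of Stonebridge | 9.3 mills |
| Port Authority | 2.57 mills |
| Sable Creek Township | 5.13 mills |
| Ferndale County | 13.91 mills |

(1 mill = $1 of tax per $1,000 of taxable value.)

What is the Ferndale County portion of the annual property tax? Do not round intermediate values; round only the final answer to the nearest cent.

Assessed value = $748,030 × 0.93 = $695,667.9
Ferndale County taxable value = $695,667.9 − $16,000 = $679,667.9
Ferndale County levy = $679,667.9 × 0.01391 = $9,454.180489

$9,454.18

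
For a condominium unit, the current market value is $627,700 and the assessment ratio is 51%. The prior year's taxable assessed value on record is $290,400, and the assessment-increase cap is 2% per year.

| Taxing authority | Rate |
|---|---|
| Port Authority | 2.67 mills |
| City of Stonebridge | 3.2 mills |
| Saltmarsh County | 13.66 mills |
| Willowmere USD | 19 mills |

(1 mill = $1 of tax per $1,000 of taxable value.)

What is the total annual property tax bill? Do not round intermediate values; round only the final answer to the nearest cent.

Uncapped assessed value = $627,700 × 0.51 = $320,127
Cap limit = $290,400 × 1.02 = $296,208
Taxable assessed value = min($320,127, $296,208) = $296,208 (cap binds)
Port Authority: $296,208 × 0.00267 = $790.87536
City of Stonebridge: $296,208 × 0.0032 = $947.8656
Saltmarsh County: $296,208 × 0.01366 = $4,046.20128
Willowmere USD: $296,208 × 0.019 = $5,627.952
Total = $11,412.89424

$11,412.89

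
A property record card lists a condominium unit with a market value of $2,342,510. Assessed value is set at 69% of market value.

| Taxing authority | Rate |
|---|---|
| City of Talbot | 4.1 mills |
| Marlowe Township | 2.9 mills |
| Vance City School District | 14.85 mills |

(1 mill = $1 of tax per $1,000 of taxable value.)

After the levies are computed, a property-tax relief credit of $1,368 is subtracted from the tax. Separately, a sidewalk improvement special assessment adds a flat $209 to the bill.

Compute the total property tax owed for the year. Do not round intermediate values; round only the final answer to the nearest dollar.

$34,158

Assessed value = $2,342,510 × 0.69 = $1,616,331.9
City of Talbot: $1,616,331.9 × 0.0041 = $6,626.96079
Marlowe Township: $1,616,331.9 × 0.0029 = $4,687.36251
Vance City School District: $1,616,331.9 × 0.01485 = $24,002.528715
Levies subtotal = $35,316.852015
After credit = $35,316.852015 − $1,368 = $33,948.852015
Total = $33,948.852015 + $209 = $34,157.852015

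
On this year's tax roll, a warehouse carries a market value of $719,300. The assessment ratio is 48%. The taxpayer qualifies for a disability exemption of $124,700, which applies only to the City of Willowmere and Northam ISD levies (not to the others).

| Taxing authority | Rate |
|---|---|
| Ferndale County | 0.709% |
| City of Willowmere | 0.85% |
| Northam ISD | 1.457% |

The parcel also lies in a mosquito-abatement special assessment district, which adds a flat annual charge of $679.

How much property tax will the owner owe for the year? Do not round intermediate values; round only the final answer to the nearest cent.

$8,215.33

Assessed value = $719,300 × 0.48 = $345,264
Ferndale County: $345,264 × 0.00709 = $2,447.92176
City of Willowmere: ($345,264 − $124,700) × 0.0085 = $220,564 × 0.0085 = $1,874.794
Northam ISD: ($345,264 − $124,700) × 0.01457 = $220,564 × 0.01457 = $3,213.61748
Levies subtotal = $7,536.33324
Total = $7,536.33324 + $679 = $8,215.33324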